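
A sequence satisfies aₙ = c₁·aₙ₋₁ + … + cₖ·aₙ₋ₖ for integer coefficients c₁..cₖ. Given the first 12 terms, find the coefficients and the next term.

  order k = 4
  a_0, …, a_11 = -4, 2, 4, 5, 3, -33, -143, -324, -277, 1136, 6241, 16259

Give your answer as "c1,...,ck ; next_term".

  a_4 = 3·5 + -4·4 + -4·2 + -3·-4 = 3
  a_5 = 3·3 + -4·5 + -4·4 + -3·2 = -33
  a_6 = 3·-33 + -4·3 + -4·5 + -3·4 = -143
  a_7 = 3·-143 + -4·-33 + -4·3 + -3·5 = -324
  a_8 = 3·-324 + -4·-143 + -4·-33 + -3·3 = -277
  a_9 = 3·-277 + -4·-324 + -4·-143 + -3·-33 = 1136
  a_10 = 3·1136 + -4·-277 + -4·-324 + -3·-143 = 6241
  a_11 = 3·6241 + -4·1136 + -4·-277 + -3·-324 = 16259
  a_12 = 3·16259 + -4·6241 + -4·1136 + -3·-277 = 20100

3,-4,-4,-3 ; 20100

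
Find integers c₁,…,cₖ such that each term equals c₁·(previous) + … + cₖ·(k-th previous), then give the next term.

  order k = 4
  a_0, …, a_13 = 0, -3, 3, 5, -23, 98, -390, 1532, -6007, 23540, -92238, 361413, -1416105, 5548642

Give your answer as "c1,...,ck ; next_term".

  a_4 = -4·5 + 0·3 + 1·-3 + -1·0 = -23
  a_5 = -4·-23 + 0·5 + 1·3 + -1·-3 = 98
  a_6 = -4·98 + 0·-23 + 1·5 + -1·3 = -390
  a_7 = -4·-390 + 0·98 + 1·-23 + -1·5 = 1532
  a_8 = -4·1532 + 0·-390 + 1·98 + -1·-23 = -6007
  a_9 = -4·-6007 + 0·1532 + 1·-390 + -1·98 = 23540
  a_10 = -4·23540 + 0·-6007 + 1·1532 + -1·-390 = -92238
  a_11 = -4·-92238 + 0·23540 + 1·-6007 + -1·1532 = 361413
  a_12 = -4·361413 + 0·-92238 + 1·23540 + -1·-6007 = -1416105
  a_13 = -4·-1416105 + 0·361413 + 1·-92238 + -1·23540 = 5548642
  a_14 = -4·5548642 + 0·-1416105 + 1·361413 + -1·-92238 = -21740917

-4,0,1,-1 ; -21740917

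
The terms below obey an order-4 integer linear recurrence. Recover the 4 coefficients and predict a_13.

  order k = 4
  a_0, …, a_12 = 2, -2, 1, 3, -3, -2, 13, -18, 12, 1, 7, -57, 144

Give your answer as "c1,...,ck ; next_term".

-2,-1,1,3 ; -221

  a_4 = -2·3 + -1·1 + 1·-2 + 3·2 = -3
  a_5 = -2·-3 + -1·3 + 1·1 + 3·-2 = -2
  a_6 = -2·-2 + -1·-3 + 1·3 + 3·1 = 13
  a_7 = -2·13 + -1·-2 + 1·-3 + 3·3 = -18
  a_8 = -2·-18 + -1·13 + 1·-2 + 3·-3 = 12
  a_9 = -2·12 + -1·-18 + 1·13 + 3·-2 = 1
  a_10 = -2·1 + -1·12 + 1·-18 + 3·13 = 7
  a_11 = -2·7 + -1·1 + 1·12 + 3·-18 = -57
  a_12 = -2·-57 + -1·7 + 1·1 + 3·12 = 144
  a_13 = -2·144 + -1·-57 + 1·7 + 3·1 = -221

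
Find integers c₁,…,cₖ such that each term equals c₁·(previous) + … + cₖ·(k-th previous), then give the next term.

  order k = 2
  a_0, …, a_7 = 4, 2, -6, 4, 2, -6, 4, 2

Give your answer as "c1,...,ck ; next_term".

-1,-1 ; -6

  a_2 = -1·2 + -1·4 = -6
  a_3 = -1·-6 + -1·2 = 4
  a_4 = -1·4 + -1·-6 = 2
  a_5 = -1·2 + -1·4 = -6
  a_6 = -1·-6 + -1·2 = 4
  a_7 = -1·4 + -1·-6 = 2
  a_8 = -1·2 + -1·4 = -6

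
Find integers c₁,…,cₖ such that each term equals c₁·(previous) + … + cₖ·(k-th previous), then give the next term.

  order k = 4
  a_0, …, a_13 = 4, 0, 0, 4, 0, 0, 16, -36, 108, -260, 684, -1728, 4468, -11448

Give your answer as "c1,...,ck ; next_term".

-3,0,4,3 ; 29484

  a_4 = -3·4 + 0·0 + 4·0 + 3·4 = 0
  a_5 = -3·0 + 0·4 + 4·0 + 3·0 = 0
  a_6 = -3·0 + 0·0 + 4·4 + 3·0 = 16
  a_7 = -3·16 + 0·0 + 4·0 + 3·4 = -36
  a_8 = -3·-36 + 0·16 + 4·0 + 3·0 = 108
  a_9 = -3·108 + 0·-36 + 4·16 + 3·0 = -260
  a_10 = -3·-260 + 0·108 + 4·-36 + 3·16 = 684
  a_11 = -3·684 + 0·-260 + 4·108 + 3·-36 = -1728
  a_12 = -3·-1728 + 0·684 + 4·-260 + 3·108 = 4468
  a_13 = -3·4468 + 0·-1728 + 4·684 + 3·-260 = -11448
  a_14 = -3·-11448 + 0·4468 + 4·-1728 + 3·684 = 29484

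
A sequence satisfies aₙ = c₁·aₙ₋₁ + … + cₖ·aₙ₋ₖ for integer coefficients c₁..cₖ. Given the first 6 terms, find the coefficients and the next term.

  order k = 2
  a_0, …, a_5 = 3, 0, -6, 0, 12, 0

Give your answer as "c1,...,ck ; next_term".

  a_2 = 0·0 + -2·3 = -6
  a_3 = 0·-6 + -2·0 = 0
  a_4 = 0·0 + -2·-6 = 12
  a_5 = 0·12 + -2·0 = 0
  a_6 = 0·0 + -2·12 = -24

0,-2 ; -24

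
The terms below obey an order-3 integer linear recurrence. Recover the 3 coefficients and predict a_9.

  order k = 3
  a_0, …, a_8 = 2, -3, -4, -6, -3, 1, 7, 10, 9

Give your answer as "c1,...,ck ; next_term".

  a_3 = 1·-4 + 0·-3 + -1·2 = -6
  a_4 = 1·-6 + 0·-4 + -1·-3 = -3
  a_5 = 1·-3 + 0·-6 + -1·-4 = 1
  a_6 = 1·1 + 0·-3 + -1·-6 = 7
  a_7 = 1·7 + 0·1 + -1·-3 = 10
  a_8 = 1·10 + 0·7 + -1·1 = 9
  a_9 = 1·9 + 0·10 + -1·7 = 2

1,0,-1 ; 2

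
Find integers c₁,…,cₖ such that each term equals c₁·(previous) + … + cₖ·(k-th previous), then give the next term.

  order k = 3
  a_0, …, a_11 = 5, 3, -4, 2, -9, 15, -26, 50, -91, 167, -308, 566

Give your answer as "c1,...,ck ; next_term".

  a_3 = -1·-4 + 1·3 + -1·5 = 2
  a_4 = -1·2 + 1·-4 + -1·3 = -9
  a_5 = -1·-9 + 1·2 + -1·-4 = 15
  a_6 = -1·15 + 1·-9 + -1·2 = -26
  a_7 = -1·-26 + 1·15 + -1·-9 = 50
  a_8 = -1·50 + 1·-26 + -1·15 = -91
  a_9 = -1·-91 + 1·50 + -1·-26 = 167
  a_10 = -1·167 + 1·-91 + -1·50 = -308
  a_11 = -1·-308 + 1·167 + -1·-91 = 566
  a_12 = -1·566 + 1·-308 + -1·167 = -1041

-1,1,-1 ; -1041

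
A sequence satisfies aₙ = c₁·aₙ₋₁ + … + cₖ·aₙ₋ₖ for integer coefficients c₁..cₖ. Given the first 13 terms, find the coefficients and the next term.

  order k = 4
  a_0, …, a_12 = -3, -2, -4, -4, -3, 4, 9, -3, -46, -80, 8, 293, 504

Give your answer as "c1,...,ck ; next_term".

  a_4 = 2·-4 + -3·-4 + -1·-2 + 3·-3 = -3
  a_5 = 2·-3 + -3·-4 + -1·-4 + 3·-2 = 4
  a_6 = 2·4 + -3·-3 + -1·-4 + 3·-4 = 9
  a_7 = 2·9 + -3·4 + -1·-3 + 3·-4 = -3
  a_8 = 2·-3 + -3·9 + -1·4 + 3·-3 = -46
  a_9 = 2·-46 + -3·-3 + -1·9 + 3·4 = -80
  a_10 = 2·-80 + -3·-46 + -1·-3 + 3·9 = 8
  a_11 = 2·8 + -3·-80 + -1·-46 + 3·-3 = 293
  a_12 = 2·293 + -3·8 + -1·-80 + 3·-46 = 504
  a_13 = 2·504 + -3·293 + -1·8 + 3·-80 = -119

2,-3,-1,3 ; -119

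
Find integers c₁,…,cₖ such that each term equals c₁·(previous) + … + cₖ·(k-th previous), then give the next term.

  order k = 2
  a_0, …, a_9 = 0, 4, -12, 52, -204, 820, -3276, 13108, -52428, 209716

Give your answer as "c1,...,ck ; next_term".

-3,4 ; -838860

  a_2 = -3·4 + 4·0 = -12
  a_3 = -3·-12 + 4·4 = 52
  a_4 = -3·52 + 4·-12 = -204
  a_5 = -3·-204 + 4·52 = 820
  a_6 = -3·820 + 4·-204 = -3276
  a_7 = -3·-3276 + 4·820 = 13108
  a_8 = -3·13108 + 4·-3276 = -52428
  a_9 = -3·-52428 + 4·13108 = 209716
  a_10 = -3·209716 + 4·-52428 = -838860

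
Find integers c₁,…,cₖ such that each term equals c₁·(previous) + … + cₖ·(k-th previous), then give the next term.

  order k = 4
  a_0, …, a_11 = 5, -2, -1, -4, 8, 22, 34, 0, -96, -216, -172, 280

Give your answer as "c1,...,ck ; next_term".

  a_4 = 2·-4 + -2·-1 + -2·-2 + 2·5 = 8
  a_5 = 2·8 + -2·-4 + -2·-1 + 2·-2 = 22
  a_6 = 2·22 + -2·8 + -2·-4 + 2·-1 = 34
  a_7 = 2·34 + -2·22 + -2·8 + 2·-4 = 0
  a_8 = 2·0 + -2·34 + -2·22 + 2·8 = -96
  a_9 = 2·-96 + -2·0 + -2·34 + 2·22 = -216
  a_10 = 2·-216 + -2·-96 + -2·0 + 2·34 = -172
  a_11 = 2·-172 + -2·-216 + -2·-96 + 2·0 = 280
  a_12 = 2·280 + -2·-172 + -2·-216 + 2·-96 = 1144

2,-2,-2,2 ; 1144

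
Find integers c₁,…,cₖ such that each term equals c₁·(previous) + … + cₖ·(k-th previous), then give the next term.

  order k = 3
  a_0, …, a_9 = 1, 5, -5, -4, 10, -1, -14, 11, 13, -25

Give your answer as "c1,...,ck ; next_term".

0,-1,1 ; -2

  a_3 = 0·-5 + -1·5 + 1·1 = -4
  a_4 = 0·-4 + -1·-5 + 1·5 = 10
  a_5 = 0·10 + -1·-4 + 1·-5 = -1
  a_6 = 0·-1 + -1·10 + 1·-4 = -14
  a_7 = 0·-14 + -1·-1 + 1·10 = 11
  a_8 = 0·11 + -1·-14 + 1·-1 = 13
  a_9 = 0·13 + -1·11 + 1·-14 = -25
  a_10 = 0·-25 + -1·13 + 1·11 = -2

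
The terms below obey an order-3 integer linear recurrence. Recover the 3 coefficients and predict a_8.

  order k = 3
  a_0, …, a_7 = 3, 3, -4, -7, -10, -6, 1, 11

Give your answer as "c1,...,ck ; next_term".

1,0,-1 ; 17

  a_3 = 1·-4 + 0·3 + -1·3 = -7
  a_4 = 1·-7 + 0·-4 + -1·3 = -10
  a_5 = 1·-10 + 0·-7 + -1·-4 = -6
  a_6 = 1·-6 + 0·-10 + -1·-7 = 1
  a_7 = 1·1 + 0·-6 + -1·-10 = 11
  a_8 = 1·11 + 0·1 + -1·-6 = 17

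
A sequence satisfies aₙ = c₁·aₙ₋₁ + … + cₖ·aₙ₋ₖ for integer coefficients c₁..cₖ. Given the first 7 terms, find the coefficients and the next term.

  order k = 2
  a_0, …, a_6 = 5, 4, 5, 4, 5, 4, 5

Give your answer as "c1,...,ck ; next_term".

0,1 ; 4

  a_2 = 0·4 + 1·5 = 5
  a_3 = 0·5 + 1·4 = 4
  a_4 = 0·4 + 1·5 = 5
  a_5 = 0·5 + 1·4 = 4
  a_6 = 0·4 + 1·5 = 5
  a_7 = 0·5 + 1·4 = 4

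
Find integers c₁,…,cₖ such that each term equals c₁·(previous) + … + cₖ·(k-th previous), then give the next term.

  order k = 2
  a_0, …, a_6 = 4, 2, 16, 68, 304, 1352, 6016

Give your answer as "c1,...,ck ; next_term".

4,2 ; 26768

  a_2 = 4·2 + 2·4 = 16
  a_3 = 4·16 + 2·2 = 68
  a_4 = 4·68 + 2·16 = 304
  a_5 = 4·304 + 2·68 = 1352
  a_6 = 4·1352 + 2·304 = 6016
  a_7 = 4·6016 + 2·1352 = 26768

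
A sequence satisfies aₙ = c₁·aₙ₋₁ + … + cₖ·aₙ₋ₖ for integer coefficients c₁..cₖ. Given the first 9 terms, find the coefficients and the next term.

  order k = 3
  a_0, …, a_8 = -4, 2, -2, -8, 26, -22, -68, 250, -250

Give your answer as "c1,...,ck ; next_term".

  a_3 = -2·-2 + -4·2 + 1·-4 = -8
  a_4 = -2·-8 + -4·-2 + 1·2 = 26
  a_5 = -2·26 + -4·-8 + 1·-2 = -22
  a_6 = -2·-22 + -4·26 + 1·-8 = -68
  a_7 = -2·-68 + -4·-22 + 1·26 = 250
  a_8 = -2·250 + -4·-68 + 1·-22 = -250
  a_9 = -2·-250 + -4·250 + 1·-68 = -568

-2,-4,1 ; -568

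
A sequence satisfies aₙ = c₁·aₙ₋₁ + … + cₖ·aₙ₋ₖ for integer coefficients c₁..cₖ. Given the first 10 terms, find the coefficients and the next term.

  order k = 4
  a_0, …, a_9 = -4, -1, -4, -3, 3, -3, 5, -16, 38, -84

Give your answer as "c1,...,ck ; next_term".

  a_4 = -2·-3 + 0·-4 + -1·-1 + 1·-4 = 3
  a_5 = -2·3 + 0·-3 + -1·-4 + 1·-1 = -3
  a_6 = -2·-3 + 0·3 + -1·-3 + 1·-4 = 5
  a_7 = -2·5 + 0·-3 + -1·3 + 1·-3 = -16
  a_8 = -2·-16 + 0·5 + -1·-3 + 1·3 = 38
  a_9 = -2·38 + 0·-16 + -1·5 + 1·-3 = -84
  a_10 = -2·-84 + 0·38 + -1·-16 + 1·5 = 189

-2,0,-1,1 ; 189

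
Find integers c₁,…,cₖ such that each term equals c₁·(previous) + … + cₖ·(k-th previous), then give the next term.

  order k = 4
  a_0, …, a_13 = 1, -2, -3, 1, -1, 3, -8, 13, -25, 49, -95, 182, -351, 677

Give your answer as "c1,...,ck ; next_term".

-1,1,-1,1 ; -1305

  a_4 = -1·1 + 1·-3 + -1·-2 + 1·1 = -1
  a_5 = -1·-1 + 1·1 + -1·-3 + 1·-2 = 3
  a_6 = -1·3 + 1·-1 + -1·1 + 1·-3 = -8
  a_7 = -1·-8 + 1·3 + -1·-1 + 1·1 = 13
  a_8 = -1·13 + 1·-8 + -1·3 + 1·-1 = -25
  a_9 = -1·-25 + 1·13 + -1·-8 + 1·3 = 49
  a_10 = -1·49 + 1·-25 + -1·13 + 1·-8 = -95
  a_11 = -1·-95 + 1·49 + -1·-25 + 1·13 = 182
  a_12 = -1·182 + 1·-95 + -1·49 + 1·-25 = -351
  a_13 = -1·-351 + 1·182 + -1·-95 + 1·49 = 677
  a_14 = -1·677 + 1·-351 + -1·182 + 1·-95 = -1305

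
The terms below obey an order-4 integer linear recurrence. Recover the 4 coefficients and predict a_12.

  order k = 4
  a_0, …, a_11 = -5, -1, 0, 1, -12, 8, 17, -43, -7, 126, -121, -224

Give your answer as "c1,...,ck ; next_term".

  a_4 = -1·1 + -2·0 + 1·-1 + 2·-5 = -12
  a_5 = -1·-12 + -2·1 + 1·0 + 2·-1 = 8
  a_6 = -1·8 + -2·-12 + 1·1 + 2·0 = 17
  a_7 = -1·17 + -2·8 + 1·-12 + 2·1 = -43
  a_8 = -1·-43 + -2·17 + 1·8 + 2·-12 = -7
  a_9 = -1·-7 + -2·-43 + 1·17 + 2·8 = 126
  a_10 = -1·126 + -2·-7 + 1·-43 + 2·17 = -121
  a_11 = -1·-121 + -2·126 + 1·-7 + 2·-43 = -224
  a_12 = -1·-224 + -2·-121 + 1·126 + 2·-7 = 578

-1,-2,1,2 ; 578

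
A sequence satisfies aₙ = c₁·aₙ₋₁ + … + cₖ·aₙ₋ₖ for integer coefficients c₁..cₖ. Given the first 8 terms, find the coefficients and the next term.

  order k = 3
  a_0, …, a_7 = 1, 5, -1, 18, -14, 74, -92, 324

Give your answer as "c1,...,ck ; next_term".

  a_3 = 0·-1 + 4·5 + -2·1 = 18
  a_4 = 0·18 + 4·-1 + -2·5 = -14
  a_5 = 0·-14 + 4·18 + -2·-1 = 74
  a_6 = 0·74 + 4·-14 + -2·18 = -92
  a_7 = 0·-92 + 4·74 + -2·-14 = 324
  a_8 = 0·324 + 4·-92 + -2·74 = -516

0,4,-2 ; -516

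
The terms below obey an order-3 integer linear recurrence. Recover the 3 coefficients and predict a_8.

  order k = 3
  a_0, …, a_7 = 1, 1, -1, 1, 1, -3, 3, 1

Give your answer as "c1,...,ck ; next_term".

  a_3 = -1·-1 + -1·1 + 1·1 = 1
  a_4 = -1·1 + -1·-1 + 1·1 = 1
  a_5 = -1·1 + -1·1 + 1·-1 = -3
  a_6 = -1·-3 + -1·1 + 1·1 = 3
  a_7 = -1·3 + -1·-3 + 1·1 = 1
  a_8 = -1·1 + -1·3 + 1·-3 = -7

-1,-1,1 ; -7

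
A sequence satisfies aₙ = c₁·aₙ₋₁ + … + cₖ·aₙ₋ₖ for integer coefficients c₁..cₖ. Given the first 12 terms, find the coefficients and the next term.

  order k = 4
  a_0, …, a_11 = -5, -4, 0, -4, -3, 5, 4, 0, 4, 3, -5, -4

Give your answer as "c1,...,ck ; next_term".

  a_4 = 1·-4 + -1·0 + 1·-4 + -1·-5 = -3
  a_5 = 1·-3 + -1·-4 + 1·0 + -1·-4 = 5
  a_6 = 1·5 + -1·-3 + 1·-4 + -1·0 = 4
  a_7 = 1·4 + -1·5 + 1·-3 + -1·-4 = 0
  a_8 = 1·0 + -1·4 + 1·5 + -1·-3 = 4
  a_9 = 1·4 + -1·0 + 1·4 + -1·5 = 3
  a_10 = 1·3 + -1·4 + 1·0 + -1·4 = -5
  a_11 = 1·-5 + -1·3 + 1·4 + -1·0 = -4
  a_12 = 1·-4 + -1·-5 + 1·3 + -1·4 = 0

1,-1,1,-1 ; 0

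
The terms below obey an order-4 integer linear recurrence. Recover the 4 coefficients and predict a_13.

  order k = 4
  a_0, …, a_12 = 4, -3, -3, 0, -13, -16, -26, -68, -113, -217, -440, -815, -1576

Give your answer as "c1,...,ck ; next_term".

  a_4 = 1·0 + 1·-3 + 2·-3 + -1·4 = -13
  a_5 = 1·-13 + 1·0 + 2·-3 + -1·-3 = -16
  a_6 = 1·-16 + 1·-13 + 2·0 + -1·-3 = -26
  a_7 = 1·-26 + 1·-16 + 2·-13 + -1·0 = -68
  a_8 = 1·-68 + 1·-26 + 2·-16 + -1·-13 = -113
  a_9 = 1·-113 + 1·-68 + 2·-26 + -1·-16 = -217
  a_10 = 1·-217 + 1·-113 + 2·-68 + -1·-26 = -440
  a_11 = 1·-440 + 1·-217 + 2·-113 + -1·-68 = -815
  a_12 = 1·-815 + 1·-440 + 2·-217 + -1·-113 = -1576
  a_13 = 1·-1576 + 1·-815 + 2·-440 + -1·-217 = -3054

1,1,2,-1 ; -3054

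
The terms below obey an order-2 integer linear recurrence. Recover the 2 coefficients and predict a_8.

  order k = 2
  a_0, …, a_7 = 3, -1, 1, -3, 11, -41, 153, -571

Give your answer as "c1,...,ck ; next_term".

  a_2 = -4·-1 + -1·3 = 1
  a_3 = -4·1 + -1·-1 = -3
  a_4 = -4·-3 + -1·1 = 11
  a_5 = -4·11 + -1·-3 = -41
  a_6 = -4·-41 + -1·11 = 153
  a_7 = -4·153 + -1·-41 = -571
  a_8 = -4·-571 + -1·153 = 2131

-4,-1 ; 2131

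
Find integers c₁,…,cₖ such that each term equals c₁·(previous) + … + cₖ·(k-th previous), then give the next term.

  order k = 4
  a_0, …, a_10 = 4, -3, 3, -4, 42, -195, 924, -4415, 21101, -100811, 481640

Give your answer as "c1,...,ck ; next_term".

-4,3,-3,2 ; -2301126

  a_4 = -4·-4 + 3·3 + -3·-3 + 2·4 = 42
  a_5 = -4·42 + 3·-4 + -3·3 + 2·-3 = -195
  a_6 = -4·-195 + 3·42 + -3·-4 + 2·3 = 924
  a_7 = -4·924 + 3·-195 + -3·42 + 2·-4 = -4415
  a_8 = -4·-4415 + 3·924 + -3·-195 + 2·42 = 21101
  a_9 = -4·21101 + 3·-4415 + -3·924 + 2·-195 = -100811
  a_10 = -4·-100811 + 3·21101 + -3·-4415 + 2·924 = 481640
  a_11 = -4·481640 + 3·-100811 + -3·21101 + 2·-4415 = -2301126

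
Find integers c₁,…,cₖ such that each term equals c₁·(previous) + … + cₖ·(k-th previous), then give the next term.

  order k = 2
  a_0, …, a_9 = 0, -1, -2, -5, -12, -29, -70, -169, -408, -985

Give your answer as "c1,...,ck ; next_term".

  a_2 = 2·-1 + 1·0 = -2
  a_3 = 2·-2 + 1·-1 = -5
  a_4 = 2·-5 + 1·-2 = -12
  a_5 = 2·-12 + 1·-5 = -29
  a_6 = 2·-29 + 1·-12 = -70
  a_7 = 2·-70 + 1·-29 = -169
  a_8 = 2·-169 + 1·-70 = -408
  a_9 = 2·-408 + 1·-169 = -985
  a_10 = 2·-985 + 1·-408 = -2378

2,1 ; -2378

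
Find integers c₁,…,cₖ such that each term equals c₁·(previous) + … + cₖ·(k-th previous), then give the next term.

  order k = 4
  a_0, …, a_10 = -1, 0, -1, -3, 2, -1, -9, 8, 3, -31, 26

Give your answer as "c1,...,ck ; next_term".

-1,-1,2,2 ; 27

  a_4 = -1·-3 + -1·-1 + 2·0 + 2·-1 = 2
  a_5 = -1·2 + -1·-3 + 2·-1 + 2·0 = -1
  a_6 = -1·-1 + -1·2 + 2·-3 + 2·-1 = -9
  a_7 = -1·-9 + -1·-1 + 2·2 + 2·-3 = 8
  a_8 = -1·8 + -1·-9 + 2·-1 + 2·2 = 3
  a_9 = -1·3 + -1·8 + 2·-9 + 2·-1 = -31
  a_10 = -1·-31 + -1·3 + 2·8 + 2·-9 = 26
  a_11 = -1·26 + -1·-31 + 2·3 + 2·8 = 27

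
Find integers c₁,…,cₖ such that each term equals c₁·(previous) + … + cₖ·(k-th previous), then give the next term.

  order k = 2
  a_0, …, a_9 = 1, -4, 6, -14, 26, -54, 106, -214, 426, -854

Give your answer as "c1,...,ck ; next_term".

-1,2 ; 1706

  a_2 = -1·-4 + 2·1 = 6
  a_3 = -1·6 + 2·-4 = -14
  a_4 = -1·-14 + 2·6 = 26
  a_5 = -1·26 + 2·-14 = -54
  a_6 = -1·-54 + 2·26 = 106
  a_7 = -1·106 + 2·-54 = -214
  a_8 = -1·-214 + 2·106 = 426
  a_9 = -1·426 + 2·-214 = -854
  a_10 = -1·-854 + 2·426 = 1706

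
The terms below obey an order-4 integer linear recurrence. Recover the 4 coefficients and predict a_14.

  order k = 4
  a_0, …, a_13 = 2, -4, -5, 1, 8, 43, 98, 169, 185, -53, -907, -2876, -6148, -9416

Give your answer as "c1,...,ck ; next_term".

2,0,-3,-3 ; -7483

  a_4 = 2·1 + 0·-5 + -3·-4 + -3·2 = 8
  a_5 = 2·8 + 0·1 + -3·-5 + -3·-4 = 43
  a_6 = 2·43 + 0·8 + -3·1 + -3·-5 = 98
  a_7 = 2·98 + 0·43 + -3·8 + -3·1 = 169
  a_8 = 2·169 + 0·98 + -3·43 + -3·8 = 185
  a_9 = 2·185 + 0·169 + -3·98 + -3·43 = -53
  a_10 = 2·-53 + 0·185 + -3·169 + -3·98 = -907
  a_11 = 2·-907 + 0·-53 + -3·185 + -3·169 = -2876
  a_12 = 2·-2876 + 0·-907 + -3·-53 + -3·185 = -6148
  a_13 = 2·-6148 + 0·-2876 + -3·-907 + -3·-53 = -9416
  a_14 = 2·-9416 + 0·-6148 + -3·-2876 + -3·-907 = -7483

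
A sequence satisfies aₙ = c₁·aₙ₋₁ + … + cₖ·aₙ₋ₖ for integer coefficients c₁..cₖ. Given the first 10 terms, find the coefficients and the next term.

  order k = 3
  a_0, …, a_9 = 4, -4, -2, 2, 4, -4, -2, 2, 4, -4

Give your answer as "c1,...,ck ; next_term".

  a_3 = -1·-2 + -1·-4 + -1·4 = 2
  a_4 = -1·2 + -1·-2 + -1·-4 = 4
  a_5 = -1·4 + -1·2 + -1·-2 = -4
  a_6 = -1·-4 + -1·4 + -1·2 = -2
  a_7 = -1·-2 + -1·-4 + -1·4 = 2
  a_8 = -1·2 + -1·-2 + -1·-4 = 4
  a_9 = -1·4 + -1·2 + -1·-2 = -4
  a_10 = -1·-4 + -1·4 + -1·2 = -2

-1,-1,-1 ; -2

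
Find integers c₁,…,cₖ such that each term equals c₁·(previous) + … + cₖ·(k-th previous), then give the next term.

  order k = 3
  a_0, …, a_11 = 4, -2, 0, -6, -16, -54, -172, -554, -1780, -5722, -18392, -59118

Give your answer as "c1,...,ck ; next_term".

3,1,-1 ; -190024

  a_3 = 3·0 + 1·-2 + -1·4 = -6
  a_4 = 3·-6 + 1·0 + -1·-2 = -16
  a_5 = 3·-16 + 1·-6 + -1·0 = -54
  a_6 = 3·-54 + 1·-16 + -1·-6 = -172
  a_7 = 3·-172 + 1·-54 + -1·-16 = -554
  a_8 = 3·-554 + 1·-172 + -1·-54 = -1780
  a_9 = 3·-1780 + 1·-554 + -1·-172 = -5722
  a_10 = 3·-5722 + 1·-1780 + -1·-554 = -18392
  a_11 = 3·-18392 + 1·-5722 + -1·-1780 = -59118
  a_12 = 3·-59118 + 1·-18392 + -1·-5722 = -190024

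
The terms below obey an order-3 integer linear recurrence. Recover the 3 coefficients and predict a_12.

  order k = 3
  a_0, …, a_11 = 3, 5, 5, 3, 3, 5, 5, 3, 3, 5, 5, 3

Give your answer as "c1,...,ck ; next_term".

  a_3 = 1·5 + -1·5 + 1·3 = 3
  a_4 = 1·3 + -1·5 + 1·5 = 3
  a_5 = 1·3 + -1·3 + 1·5 = 5
  a_6 = 1·5 + -1·3 + 1·3 = 5
  a_7 = 1·5 + -1·5 + 1·3 = 3
  a_8 = 1·3 + -1·5 + 1·5 = 3
  a_9 = 1·3 + -1·3 + 1·5 = 5
  a_10 = 1·5 + -1·3 + 1·3 = 5
  a_11 = 1·5 + -1·5 + 1·3 = 3
  a_12 = 1·3 + -1·5 + 1·5 = 3

1,-1,1 ; 3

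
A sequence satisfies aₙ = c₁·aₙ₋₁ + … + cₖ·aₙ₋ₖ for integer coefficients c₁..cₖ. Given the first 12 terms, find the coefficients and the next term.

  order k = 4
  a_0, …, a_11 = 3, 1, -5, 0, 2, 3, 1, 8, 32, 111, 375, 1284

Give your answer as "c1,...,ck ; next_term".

  a_4 = 3·0 + 1·-5 + 1·1 + 2·3 = 2
  a_5 = 3·2 + 1·0 + 1·-5 + 2·1 = 3
  a_6 = 3·3 + 1·2 + 1·0 + 2·-5 = 1
  a_7 = 3·1 + 1·3 + 1·2 + 2·0 = 8
  a_8 = 3·8 + 1·1 + 1·3 + 2·2 = 32
  a_9 = 3·32 + 1·8 + 1·1 + 2·3 = 111
  a_10 = 3·111 + 1·32 + 1·8 + 2·1 = 375
  a_11 = 3·375 + 1·111 + 1·32 + 2·8 = 1284
  a_12 = 3·1284 + 1·375 + 1·111 + 2·32 = 4402

3,1,1,2 ; 4402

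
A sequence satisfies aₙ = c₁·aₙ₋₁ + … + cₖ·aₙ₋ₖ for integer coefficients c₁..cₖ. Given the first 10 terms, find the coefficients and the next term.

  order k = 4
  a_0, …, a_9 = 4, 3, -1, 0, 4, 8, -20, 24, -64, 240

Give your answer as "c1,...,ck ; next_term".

  a_4 = -2·0 + 0·-1 + -4·3 + 4·4 = 4
  a_5 = -2·4 + 0·0 + -4·-1 + 4·3 = 8
  a_6 = -2·8 + 0·4 + -4·0 + 4·-1 = -20
  a_7 = -2·-20 + 0·8 + -4·4 + 4·0 = 24
  a_8 = -2·24 + 0·-20 + -4·8 + 4·4 = -64
  a_9 = -2·-64 + 0·24 + -4·-20 + 4·8 = 240
  a_10 = -2·240 + 0·-64 + -4·24 + 4·-20 = -656

-2,0,-4,4 ; -656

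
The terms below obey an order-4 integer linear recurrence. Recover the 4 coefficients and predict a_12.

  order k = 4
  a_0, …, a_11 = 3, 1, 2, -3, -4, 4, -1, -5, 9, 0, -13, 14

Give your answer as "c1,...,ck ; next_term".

0,-1,1,-1 ; 4

  a_4 = 0·-3 + -1·2 + 1·1 + -1·3 = -4
  a_5 = 0·-4 + -1·-3 + 1·2 + -1·1 = 4
  a_6 = 0·4 + -1·-4 + 1·-3 + -1·2 = -1
  a_7 = 0·-1 + -1·4 + 1·-4 + -1·-3 = -5
  a_8 = 0·-5 + -1·-1 + 1·4 + -1·-4 = 9
  a_9 = 0·9 + -1·-5 + 1·-1 + -1·4 = 0
  a_10 = 0·0 + -1·9 + 1·-5 + -1·-1 = -13
  a_11 = 0·-13 + -1·0 + 1·9 + -1·-5 = 14
  a_12 = 0·14 + -1·-13 + 1·0 + -1·9 = 4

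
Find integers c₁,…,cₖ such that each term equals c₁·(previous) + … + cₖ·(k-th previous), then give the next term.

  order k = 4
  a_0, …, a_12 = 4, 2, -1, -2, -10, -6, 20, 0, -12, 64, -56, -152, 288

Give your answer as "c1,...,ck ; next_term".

0,-2,2,-4 ; -64

  a_4 = 0·-2 + -2·-1 + 2·2 + -4·4 = -10
  a_5 = 0·-10 + -2·-2 + 2·-1 + -4·2 = -6
  a_6 = 0·-6 + -2·-10 + 2·-2 + -4·-1 = 20
  a_7 = 0·20 + -2·-6 + 2·-10 + -4·-2 = 0
  a_8 = 0·0 + -2·20 + 2·-6 + -4·-10 = -12
  a_9 = 0·-12 + -2·0 + 2·20 + -4·-6 = 64
  a_10 = 0·64 + -2·-12 + 2·0 + -4·20 = -56
  a_11 = 0·-56 + -2·64 + 2·-12 + -4·0 = -152
  a_12 = 0·-152 + -2·-56 + 2·64 + -4·-12 = 288
  a_13 = 0·288 + -2·-152 + 2·-56 + -4·64 = -64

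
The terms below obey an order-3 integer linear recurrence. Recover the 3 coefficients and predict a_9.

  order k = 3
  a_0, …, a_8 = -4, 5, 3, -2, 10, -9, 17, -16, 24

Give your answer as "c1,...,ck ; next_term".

-1,1,1 ; -23

  a_3 = -1·3 + 1·5 + 1·-4 = -2
  a_4 = -1·-2 + 1·3 + 1·5 = 10
  a_5 = -1·10 + 1·-2 + 1·3 = -9
  a_6 = -1·-9 + 1·10 + 1·-2 = 17
  a_7 = -1·17 + 1·-9 + 1·10 = -16
  a_8 = -1·-16 + 1·17 + 1·-9 = 24
  a_9 = -1·24 + 1·-16 + 1·17 = -23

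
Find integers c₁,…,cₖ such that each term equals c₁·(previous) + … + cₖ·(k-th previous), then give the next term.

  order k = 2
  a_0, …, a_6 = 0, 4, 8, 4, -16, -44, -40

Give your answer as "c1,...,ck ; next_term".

2,-3 ; 52

  a_2 = 2·4 + -3·0 = 8
  a_3 = 2·8 + -3·4 = 4
  a_4 = 2·4 + -3·8 = -16
  a_5 = 2·-16 + -3·4 = -44
  a_6 = 2·-44 + -3·-16 = -40
  a_7 = 2·-40 + -3·-44 = 52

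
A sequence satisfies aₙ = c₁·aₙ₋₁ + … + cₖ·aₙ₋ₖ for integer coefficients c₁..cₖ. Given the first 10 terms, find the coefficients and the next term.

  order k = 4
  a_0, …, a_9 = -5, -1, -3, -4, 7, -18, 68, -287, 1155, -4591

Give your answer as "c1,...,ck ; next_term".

-4,-1,-3,3 ; 18274

  a_4 = -4·-4 + -1·-3 + -3·-1 + 3·-5 = 7
  a_5 = -4·7 + -1·-4 + -3·-3 + 3·-1 = -18
  a_6 = -4·-18 + -1·7 + -3·-4 + 3·-3 = 68
  a_7 = -4·68 + -1·-18 + -3·7 + 3·-4 = -287
  a_8 = -4·-287 + -1·68 + -3·-18 + 3·7 = 1155
  a_9 = -4·1155 + -1·-287 + -3·68 + 3·-18 = -4591
  a_10 = -4·-4591 + -1·1155 + -3·-287 + 3·68 = 18274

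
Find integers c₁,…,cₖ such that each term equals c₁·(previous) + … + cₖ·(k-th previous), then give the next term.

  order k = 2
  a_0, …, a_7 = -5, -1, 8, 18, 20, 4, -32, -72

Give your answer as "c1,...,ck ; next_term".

  a_2 = 2·-1 + -2·-5 = 8
  a_3 = 2·8 + -2·-1 = 18
  a_4 = 2·18 + -2·8 = 20
  a_5 = 2·20 + -2·18 = 4
  a_6 = 2·4 + -2·20 = -32
  a_7 = 2·-32 + -2·4 = -72
  a_8 = 2·-72 + -2·-32 = -80

2,-2 ; -80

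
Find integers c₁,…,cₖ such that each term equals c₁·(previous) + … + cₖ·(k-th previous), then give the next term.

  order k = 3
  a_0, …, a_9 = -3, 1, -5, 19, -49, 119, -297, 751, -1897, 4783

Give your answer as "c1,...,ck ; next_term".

  a_3 = -3·-5 + -2·1 + -2·-3 = 19
  a_4 = -3·19 + -2·-5 + -2·1 = -49
  a_5 = -3·-49 + -2·19 + -2·-5 = 119
  a_6 = -3·119 + -2·-49 + -2·19 = -297
  a_7 = -3·-297 + -2·119 + -2·-49 = 751
  a_8 = -3·751 + -2·-297 + -2·119 = -1897
  a_9 = -3·-1897 + -2·751 + -2·-297 = 4783
  a_10 = -3·4783 + -2·-1897 + -2·751 = -12057

-3,-2,-2 ; -12057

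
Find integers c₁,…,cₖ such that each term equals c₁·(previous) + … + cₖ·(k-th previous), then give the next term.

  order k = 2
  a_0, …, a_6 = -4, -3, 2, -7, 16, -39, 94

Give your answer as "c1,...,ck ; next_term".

  a_2 = -2·-3 + 1·-4 = 2
  a_3 = -2·2 + 1·-3 = -7
  a_4 = -2·-7 + 1·2 = 16
  a_5 = -2·16 + 1·-7 = -39
  a_6 = -2·-39 + 1·16 = 94
  a_7 = -2·94 + 1·-39 = -227

-2,1 ; -227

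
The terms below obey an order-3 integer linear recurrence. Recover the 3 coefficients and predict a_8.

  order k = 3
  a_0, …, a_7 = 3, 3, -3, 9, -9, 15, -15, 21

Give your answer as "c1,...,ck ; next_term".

  a_3 = -1·-3 + 1·3 + 1·3 = 9
  a_4 = -1·9 + 1·-3 + 1·3 = -9
  a_5 = -1·-9 + 1·9 + 1·-3 = 15
  a_6 = -1·15 + 1·-9 + 1·9 = -15
  a_7 = -1·-15 + 1·15 + 1·-9 = 21
  a_8 = -1·21 + 1·-15 + 1·15 = -21

-1,1,1 ; -21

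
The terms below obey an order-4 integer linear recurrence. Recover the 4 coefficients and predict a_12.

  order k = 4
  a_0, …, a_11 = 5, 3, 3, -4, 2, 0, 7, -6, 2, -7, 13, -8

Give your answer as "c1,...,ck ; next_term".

0,0,-1,1 ; 9

  a_4 = 0·-4 + 0·3 + -1·3 + 1·5 = 2
  a_5 = 0·2 + 0·-4 + -1·3 + 1·3 = 0
  a_6 = 0·0 + 0·2 + -1·-4 + 1·3 = 7
  a_7 = 0·7 + 0·0 + -1·2 + 1·-4 = -6
  a_8 = 0·-6 + 0·7 + -1·0 + 1·2 = 2
  a_9 = 0·2 + 0·-6 + -1·7 + 1·0 = -7
  a_10 = 0·-7 + 0·2 + -1·-6 + 1·7 = 13
  a_11 = 0·13 + 0·-7 + -1·2 + 1·-6 = -8
  a_12 = 0·-8 + 0·13 + -1·-7 + 1·2 = 9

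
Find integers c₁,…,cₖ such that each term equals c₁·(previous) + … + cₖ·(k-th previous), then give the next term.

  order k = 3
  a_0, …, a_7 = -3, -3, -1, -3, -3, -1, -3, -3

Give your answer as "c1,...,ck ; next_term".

0,0,1 ; -1

  a_3 = 0·-1 + 0·-3 + 1·-3 = -3
  a_4 = 0·-3 + 0·-1 + 1·-3 = -3
  a_5 = 0·-3 + 0·-3 + 1·-1 = -1
  a_6 = 0·-1 + 0·-3 + 1·-3 = -3
  a_7 = 0·-3 + 0·-1 + 1·-3 = -3
  a_8 = 0·-3 + 0·-3 + 1·-1 = -1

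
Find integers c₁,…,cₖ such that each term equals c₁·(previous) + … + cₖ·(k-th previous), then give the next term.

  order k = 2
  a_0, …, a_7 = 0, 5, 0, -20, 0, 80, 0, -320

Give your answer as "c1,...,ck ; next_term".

0,-4 ; 0

  a_2 = 0·5 + -4·0 = 0
  a_3 = 0·0 + -4·5 = -20
  a_4 = 0·-20 + -4·0 = 0
  a_5 = 0·0 + -4·-20 = 80
  a_6 = 0·80 + -4·0 = 0
  a_7 = 0·0 + -4·80 = -320
  a_8 = 0·-320 + -4·0 = 0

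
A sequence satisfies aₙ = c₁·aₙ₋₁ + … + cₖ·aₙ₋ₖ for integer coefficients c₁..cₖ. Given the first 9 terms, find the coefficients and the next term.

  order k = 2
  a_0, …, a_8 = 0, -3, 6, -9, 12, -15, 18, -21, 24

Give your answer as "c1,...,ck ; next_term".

  a_2 = -2·-3 + -1·0 = 6
  a_3 = -2·6 + -1·-3 = -9
  a_4 = -2·-9 + -1·6 = 12
  a_5 = -2·12 + -1·-9 = -15
  a_6 = -2·-15 + -1·12 = 18
  a_7 = -2·18 + -1·-15 = -21
  a_8 = -2·-21 + -1·18 = 24
  a_9 = -2·24 + -1·-21 = -27

-2,-1 ; -27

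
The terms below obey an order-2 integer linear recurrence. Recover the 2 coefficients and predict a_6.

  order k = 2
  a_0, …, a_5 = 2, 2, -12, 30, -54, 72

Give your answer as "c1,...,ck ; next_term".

  a_2 = -3·2 + -3·2 = -12
  a_3 = -3·-12 + -3·2 = 30
  a_4 = -3·30 + -3·-12 = -54
  a_5 = -3·-54 + -3·30 = 72
  a_6 = -3·72 + -3·-54 = -54

-3,-3 ; -54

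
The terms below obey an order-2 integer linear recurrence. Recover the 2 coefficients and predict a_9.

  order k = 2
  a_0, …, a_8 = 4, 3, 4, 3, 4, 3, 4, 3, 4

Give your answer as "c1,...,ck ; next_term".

0,1 ; 3

  a_2 = 0·3 + 1·4 = 4
  a_3 = 0·4 + 1·3 = 3
  a_4 = 0·3 + 1·4 = 4
  a_5 = 0·4 + 1·3 = 3
  a_6 = 0·3 + 1·4 = 4
  a_7 = 0·4 + 1·3 = 3
  a_8 = 0·3 + 1·4 = 4
  a_9 = 0·4 + 1·3 = 3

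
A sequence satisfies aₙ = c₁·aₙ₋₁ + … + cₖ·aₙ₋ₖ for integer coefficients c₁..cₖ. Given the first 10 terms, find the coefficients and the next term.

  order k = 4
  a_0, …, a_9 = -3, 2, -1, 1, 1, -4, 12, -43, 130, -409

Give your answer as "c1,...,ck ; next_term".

  a_4 = -2·1 + 3·-1 + -3·2 + -4·-3 = 1
  a_5 = -2·1 + 3·1 + -3·-1 + -4·2 = -4
  a_6 = -2·-4 + 3·1 + -3·1 + -4·-1 = 12
  a_7 = -2·12 + 3·-4 + -3·1 + -4·1 = -43
  a_8 = -2·-43 + 3·12 + -3·-4 + -4·1 = 130
  a_9 = -2·130 + 3·-43 + -3·12 + -4·-4 = -409
  a_10 = -2·-409 + 3·130 + -3·-43 + -4·12 = 1289

-2,3,-3,-4 ; 1289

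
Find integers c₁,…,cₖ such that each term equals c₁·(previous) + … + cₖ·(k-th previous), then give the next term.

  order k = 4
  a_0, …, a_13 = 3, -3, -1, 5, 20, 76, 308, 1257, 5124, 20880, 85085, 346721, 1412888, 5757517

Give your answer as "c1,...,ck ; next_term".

4,0,1,1 ; 23461874

  a_4 = 4·5 + 0·-1 + 1·-3 + 1·3 = 20
  a_5 = 4·20 + 0·5 + 1·-1 + 1·-3 = 76
  a_6 = 4·76 + 0·20 + 1·5 + 1·-1 = 308
  a_7 = 4·308 + 0·76 + 1·20 + 1·5 = 1257
  a_8 = 4·1257 + 0·308 + 1·76 + 1·20 = 5124
  a_9 = 4·5124 + 0·1257 + 1·308 + 1·76 = 20880
  a_10 = 4·20880 + 0·5124 + 1·1257 + 1·308 = 85085
  a_11 = 4·85085 + 0·20880 + 1·5124 + 1·1257 = 346721
  a_12 = 4·346721 + 0·85085 + 1·20880 + 1·5124 = 1412888
  a_13 = 4·1412888 + 0·346721 + 1·85085 + 1·20880 = 5757517
  a_14 = 4·5757517 + 0·1412888 + 1·346721 + 1·85085 = 23461874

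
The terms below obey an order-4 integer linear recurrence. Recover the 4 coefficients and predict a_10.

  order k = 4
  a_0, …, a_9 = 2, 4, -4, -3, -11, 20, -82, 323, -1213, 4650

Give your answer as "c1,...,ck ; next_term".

-3,3,-1,-2 ; -17748

  a_4 = -3·-3 + 3·-4 + -1·4 + -2·2 = -11
  a_5 = -3·-11 + 3·-3 + -1·-4 + -2·4 = 20
  a_6 = -3·20 + 3·-11 + -1·-3 + -2·-4 = -82
  a_7 = -3·-82 + 3·20 + -1·-11 + -2·-3 = 323
  a_8 = -3·323 + 3·-82 + -1·20 + -2·-11 = -1213
  a_9 = -3·-1213 + 3·323 + -1·-82 + -2·20 = 4650
  a_10 = -3·4650 + 3·-1213 + -1·323 + -2·-82 = -17748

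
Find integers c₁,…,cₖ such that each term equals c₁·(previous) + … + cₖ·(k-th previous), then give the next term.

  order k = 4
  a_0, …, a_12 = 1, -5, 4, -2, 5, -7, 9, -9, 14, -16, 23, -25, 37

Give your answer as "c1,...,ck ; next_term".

0,1,0,1 ; -41

  a_4 = 0·-2 + 1·4 + 0·-5 + 1·1 = 5
  a_5 = 0·5 + 1·-2 + 0·4 + 1·-5 = -7
  a_6 = 0·-7 + 1·5 + 0·-2 + 1·4 = 9
  a_7 = 0·9 + 1·-7 + 0·5 + 1·-2 = -9
  a_8 = 0·-9 + 1·9 + 0·-7 + 1·5 = 14
  a_9 = 0·14 + 1·-9 + 0·9 + 1·-7 = -16
  a_10 = 0·-16 + 1·14 + 0·-9 + 1·9 = 23
  a_11 = 0·23 + 1·-16 + 0·14 + 1·-9 = -25
  a_12 = 0·-25 + 1·23 + 0·-16 + 1·14 = 37
  a_13 = 0·37 + 1·-25 + 0·23 + 1·-16 = -41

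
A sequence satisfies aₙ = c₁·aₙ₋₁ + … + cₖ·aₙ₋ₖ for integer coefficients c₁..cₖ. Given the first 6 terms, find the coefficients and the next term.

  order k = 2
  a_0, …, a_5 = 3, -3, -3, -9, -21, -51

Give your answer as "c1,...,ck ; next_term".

2,1 ; -123

  a_2 = 2·-3 + 1·3 = -3
  a_3 = 2·-3 + 1·-3 = -9
  a_4 = 2·-9 + 1·-3 = -21
  a_5 = 2·-21 + 1·-9 = -51
  a_6 = 2·-51 + 1·-21 = -123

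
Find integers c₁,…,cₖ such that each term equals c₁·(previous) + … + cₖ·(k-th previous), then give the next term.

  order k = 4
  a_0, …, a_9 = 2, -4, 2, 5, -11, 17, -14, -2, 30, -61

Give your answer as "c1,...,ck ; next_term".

-1,0,1,-1 ; 73

  a_4 = -1·5 + 0·2 + 1·-4 + -1·2 = -11
  a_5 = -1·-11 + 0·5 + 1·2 + -1·-4 = 17
  a_6 = -1·17 + 0·-11 + 1·5 + -1·2 = -14
  a_7 = -1·-14 + 0·17 + 1·-11 + -1·5 = -2
  a_8 = -1·-2 + 0·-14 + 1·17 + -1·-11 = 30
  a_9 = -1·30 + 0·-2 + 1·-14 + -1·17 = -61
  a_10 = -1·-61 + 0·30 + 1·-2 + -1·-14 = 73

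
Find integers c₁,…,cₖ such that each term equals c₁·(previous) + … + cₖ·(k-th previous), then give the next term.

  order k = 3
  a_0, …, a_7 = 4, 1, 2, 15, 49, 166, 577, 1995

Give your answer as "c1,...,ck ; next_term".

3,1,2 ; 6894

  a_3 = 3·2 + 1·1 + 2·4 = 15
  a_4 = 3·15 + 1·2 + 2·1 = 49
  a_5 = 3·49 + 1·15 + 2·2 = 166
  a_6 = 3·166 + 1·49 + 2·15 = 577
  a_7 = 3·577 + 1·166 + 2·49 = 1995
  a_8 = 3·1995 + 1·577 + 2·166 = 6894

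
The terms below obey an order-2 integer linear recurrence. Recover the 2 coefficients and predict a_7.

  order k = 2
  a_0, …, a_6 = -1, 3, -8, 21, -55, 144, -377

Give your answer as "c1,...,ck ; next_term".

  a_2 = -3·3 + -1·-1 = -8
  a_3 = -3·-8 + -1·3 = 21
  a_4 = -3·21 + -1·-8 = -55
  a_5 = -3·-55 + -1·21 = 144
  a_6 = -3·144 + -1·-55 = -377
  a_7 = -3·-377 + -1·144 = 987

-3,-1 ; 987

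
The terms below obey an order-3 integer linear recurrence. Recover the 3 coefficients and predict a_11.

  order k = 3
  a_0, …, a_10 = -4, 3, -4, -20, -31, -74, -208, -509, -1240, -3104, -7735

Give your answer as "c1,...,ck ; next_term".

  a_3 = 2·-4 + 0·3 + 3·-4 = -20
  a_4 = 2·-20 + 0·-4 + 3·3 = -31
  a_5 = 2·-31 + 0·-20 + 3·-4 = -74
  a_6 = 2·-74 + 0·-31 + 3·-20 = -208
  a_7 = 2·-208 + 0·-74 + 3·-31 = -509
  a_8 = 2·-509 + 0·-208 + 3·-74 = -1240
  a_9 = 2·-1240 + 0·-509 + 3·-208 = -3104
  a_10 = 2·-3104 + 0·-1240 + 3·-509 = -7735
  a_11 = 2·-7735 + 0·-3104 + 3·-1240 = -19190

2,0,3 ; -19190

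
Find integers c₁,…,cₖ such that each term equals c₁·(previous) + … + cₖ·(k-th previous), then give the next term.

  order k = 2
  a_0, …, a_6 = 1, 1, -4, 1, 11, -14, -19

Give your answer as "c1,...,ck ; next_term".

-1,-3 ; 61

  a_2 = -1·1 + -3·1 = -4
  a_3 = -1·-4 + -3·1 = 1
  a_4 = -1·1 + -3·-4 = 11
  a_5 = -1·11 + -3·1 = -14
  a_6 = -1·-14 + -3·11 = -19
  a_7 = -1·-19 + -3·-14 = 61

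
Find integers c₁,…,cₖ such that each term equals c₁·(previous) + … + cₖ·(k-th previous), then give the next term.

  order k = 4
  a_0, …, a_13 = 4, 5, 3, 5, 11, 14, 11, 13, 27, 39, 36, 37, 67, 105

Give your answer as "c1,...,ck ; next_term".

  a_4 = 1·5 + -1·3 + 1·5 + 1·4 = 11
  a_5 = 1·11 + -1·5 + 1·3 + 1·5 = 14
  a_6 = 1·14 + -1·11 + 1·5 + 1·3 = 11
  a_7 = 1·11 + -1·14 + 1·11 + 1·5 = 13
  a_8 = 1·13 + -1·11 + 1·14 + 1·11 = 27
  a_9 = 1·27 + -1·13 + 1·11 + 1·14 = 39
  a_10 = 1·39 + -1·27 + 1·13 + 1·11 = 36
  a_11 = 1·36 + -1·39 + 1·27 + 1·13 = 37
  a_12 = 1·37 + -1·36 + 1·39 + 1·27 = 67
  a_13 = 1·67 + -1·37 + 1·36 + 1·39 = 105
  a_14 = 1·105 + -1·67 + 1·37 + 1·36 = 111

1,-1,1,1 ; 111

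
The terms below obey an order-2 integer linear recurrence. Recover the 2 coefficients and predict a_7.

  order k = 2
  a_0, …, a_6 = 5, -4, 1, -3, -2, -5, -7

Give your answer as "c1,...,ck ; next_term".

  a_2 = 1·-4 + 1·5 = 1
  a_3 = 1·1 + 1·-4 = -3
  a_4 = 1·-3 + 1·1 = -2
  a_5 = 1·-2 + 1·-3 = -5
  a_6 = 1·-5 + 1·-2 = -7
  a_7 = 1·-7 + 1·-5 = -12

1,1 ; -12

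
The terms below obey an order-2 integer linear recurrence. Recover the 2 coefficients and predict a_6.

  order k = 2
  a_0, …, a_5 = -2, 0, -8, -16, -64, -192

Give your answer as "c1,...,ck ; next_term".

  a_2 = 2·0 + 4·-2 = -8
  a_3 = 2·-8 + 4·0 = -16
  a_4 = 2·-16 + 4·-8 = -64
  a_5 = 2·-64 + 4·-16 = -192
  a_6 = 2·-192 + 4·-64 = -640

2,4 ; -640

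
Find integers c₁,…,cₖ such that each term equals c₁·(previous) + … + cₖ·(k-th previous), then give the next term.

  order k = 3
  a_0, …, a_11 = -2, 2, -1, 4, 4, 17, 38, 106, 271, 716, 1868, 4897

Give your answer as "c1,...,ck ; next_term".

2,2,-1 ; 12814

  a_3 = 2·-1 + 2·2 + -1·-2 = 4
  a_4 = 2·4 + 2·-1 + -1·2 = 4
  a_5 = 2·4 + 2·4 + -1·-1 = 17
  a_6 = 2·17 + 2·4 + -1·4 = 38
  a_7 = 2·38 + 2·17 + -1·4 = 106
  a_8 = 2·106 + 2·38 + -1·17 = 271
  a_9 = 2·271 + 2·106 + -1·38 = 716
  a_10 = 2·716 + 2·271 + -1·106 = 1868
  a_11 = 2·1868 + 2·716 + -1·271 = 4897
  a_12 = 2·4897 + 2·1868 + -1·716 = 12814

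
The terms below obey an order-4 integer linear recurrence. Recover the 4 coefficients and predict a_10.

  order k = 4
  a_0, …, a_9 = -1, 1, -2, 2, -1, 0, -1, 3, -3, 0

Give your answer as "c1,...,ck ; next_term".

-1,-1,0,1 ; 2

  a_4 = -1·2 + -1·-2 + 0·1 + 1·-1 = -1
  a_5 = -1·-1 + -1·2 + 0·-2 + 1·1 = 0
  a_6 = -1·0 + -1·-1 + 0·2 + 1·-2 = -1
  a_7 = -1·-1 + -1·0 + 0·-1 + 1·2 = 3
  a_8 = -1·3 + -1·-1 + 0·0 + 1·-1 = -3
  a_9 = -1·-3 + -1·3 + 0·-1 + 1·0 = 0
  a_10 = -1·0 + -1·-3 + 0·3 + 1·-1 = 2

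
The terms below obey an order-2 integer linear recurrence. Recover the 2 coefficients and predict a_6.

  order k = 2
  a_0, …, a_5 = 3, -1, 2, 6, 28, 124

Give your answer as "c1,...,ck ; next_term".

4,2 ; 552

  a_2 = 4·-1 + 2·3 = 2
  a_3 = 4·2 + 2·-1 = 6
  a_4 = 4·6 + 2·2 = 28
  a_5 = 4·28 + 2·6 = 124
  a_6 = 4·124 + 2·28 = 552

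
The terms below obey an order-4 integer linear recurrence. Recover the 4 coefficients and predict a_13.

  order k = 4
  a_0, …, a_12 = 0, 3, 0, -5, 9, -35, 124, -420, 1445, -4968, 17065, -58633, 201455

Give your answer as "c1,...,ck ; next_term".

-3,1,-2,-1 ; -692160

  a_4 = -3·-5 + 1·0 + -2·3 + -1·0 = 9
  a_5 = -3·9 + 1·-5 + -2·0 + -1·3 = -35
  a_6 = -3·-35 + 1·9 + -2·-5 + -1·0 = 124
  a_7 = -3·124 + 1·-35 + -2·9 + -1·-5 = -420
  a_8 = -3·-420 + 1·124 + -2·-35 + -1·9 = 1445
  a_9 = -3·1445 + 1·-420 + -2·124 + -1·-35 = -4968
  a_10 = -3·-4968 + 1·1445 + -2·-420 + -1·124 = 17065
  a_11 = -3·17065 + 1·-4968 + -2·1445 + -1·-420 = -58633
  a_12 = -3·-58633 + 1·17065 + -2·-4968 + -1·1445 = 201455
  a_13 = -3·201455 + 1·-58633 + -2·17065 + -1·-4968 = -692160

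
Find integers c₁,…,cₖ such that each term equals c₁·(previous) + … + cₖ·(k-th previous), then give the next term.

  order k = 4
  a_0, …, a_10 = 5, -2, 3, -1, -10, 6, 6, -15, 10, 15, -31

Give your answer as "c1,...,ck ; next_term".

0,-1,1,-1 ; 10

  a_4 = 0·-1 + -1·3 + 1·-2 + -1·5 = -10
  a_5 = 0·-10 + -1·-1 + 1·3 + -1·-2 = 6
  a_6 = 0·6 + -1·-10 + 1·-1 + -1·3 = 6
  a_7 = 0·6 + -1·6 + 1·-10 + -1·-1 = -15
  a_8 = 0·-15 + -1·6 + 1·6 + -1·-10 = 10
  a_9 = 0·10 + -1·-15 + 1·6 + -1·6 = 15
  a_10 = 0·15 + -1·10 + 1·-15 + -1·6 = -31
  a_11 = 0·-31 + -1·15 + 1·10 + -1·-15 = 10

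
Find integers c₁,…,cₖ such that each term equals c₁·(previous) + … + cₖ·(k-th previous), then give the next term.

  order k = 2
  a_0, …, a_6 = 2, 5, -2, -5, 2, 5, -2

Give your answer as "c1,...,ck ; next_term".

0,-1 ; -5

  a_2 = 0·5 + -1·2 = -2
  a_3 = 0·-2 + -1·5 = -5
  a_4 = 0·-5 + -1·-2 = 2
  a_5 = 0·2 + -1·-5 = 5
  a_6 = 0·5 + -1·2 = -2
  a_7 = 0·-2 + -1·5 = -5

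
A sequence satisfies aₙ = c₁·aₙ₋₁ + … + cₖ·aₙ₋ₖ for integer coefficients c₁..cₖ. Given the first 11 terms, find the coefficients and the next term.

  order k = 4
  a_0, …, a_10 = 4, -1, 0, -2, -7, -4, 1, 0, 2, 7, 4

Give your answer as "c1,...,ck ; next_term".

  a_4 = 1·-2 + -1·0 + 1·-1 + -1·4 = -7
  a_5 = 1·-7 + -1·-2 + 1·0 + -1·-1 = -4
  a_6 = 1·-4 + -1·-7 + 1·-2 + -1·0 = 1
  a_7 = 1·1 + -1·-4 + 1·-7 + -1·-2 = 0
  a_8 = 1·0 + -1·1 + 1·-4 + -1·-7 = 2
  a_9 = 1·2 + -1·0 + 1·1 + -1·-4 = 7
  a_10 = 1·7 + -1·2 + 1·0 + -1·1 = 4
  a_11 = 1·4 + -1·7 + 1·2 + -1·0 = -1

1,-1,1,-1 ; -1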